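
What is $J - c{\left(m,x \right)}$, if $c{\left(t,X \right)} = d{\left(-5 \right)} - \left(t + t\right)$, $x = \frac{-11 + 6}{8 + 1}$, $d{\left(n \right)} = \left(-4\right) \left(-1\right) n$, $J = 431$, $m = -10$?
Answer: $431$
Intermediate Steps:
$d{\left(n \right)} = 4 n$
$x = - \frac{5}{9} \approx -0.55556$
$c{\left(t,X \right)} = -20 - 2 t$ ($c{\left(t,X \right)} = 4 \left(-5\right) - \left(t + t\right) = -20 - 2 t$)
$J - c{\left(m,x \right)} = 431 - \left(-20 - -20\right) = 431 - \left(-20 + 20\right) = 431 - 0 = 431 + 0 = 431$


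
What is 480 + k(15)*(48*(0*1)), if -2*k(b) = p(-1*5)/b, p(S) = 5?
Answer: 480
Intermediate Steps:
k(b) = -5/(2*b)
480 + k(15)*(48*(0*1)) = 480 + (-5/2/15)*(48*(0*1)) = 480 + (-5/2*1/15)*(48*0) = 480 - ⅙*0 = 480 + 0 = 480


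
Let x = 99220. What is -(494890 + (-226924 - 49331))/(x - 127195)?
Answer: 43727/5595 ≈ 7.8154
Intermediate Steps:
-(494890 + (-226924 - 49331))/(x - 127195) = -(494890 + (-226924 - 49331))/(99220 - 127195) = -(494890 - 276255)/(-27975) = -218635*(-1)/27975 = -1*(-43727/5595) = 43727/5595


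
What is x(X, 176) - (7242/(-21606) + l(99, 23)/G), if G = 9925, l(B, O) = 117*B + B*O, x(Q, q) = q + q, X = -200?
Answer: 2508504643/7147985 ≈ 350.94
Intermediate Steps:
x(Q, q) = 2*q
x(X, 176) - (7242/(-21606) + l(99, 23)/G) = 2*176 - (7242/(-21606) + (99*(117 + 23))/9925) = 352 - (7242*(-1/21606) + (99*140)*(1/9925)) = 352 - (-1207/3601 + 13860*(1/9925)) = 352 - (-1207/3601 + 2772/1985) = 352 - 1*7586077/7147985 = 352 - 7586077/7147985 = 2508504643/7147985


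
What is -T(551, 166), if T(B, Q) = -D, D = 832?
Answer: 832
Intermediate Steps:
T(B, Q) = -832 (T(B, Q) = -1*832 = -832)
-T(551, 166) = -1*(-832) = 832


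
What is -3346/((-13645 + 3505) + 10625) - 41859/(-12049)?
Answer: -20014339/5843765 ≈ -3.4249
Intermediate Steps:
-3346/((-13645 + 3505) + 10625) - 41859/(-12049) = -3346/(-10140 + 10625) - 41859*(-1/12049) = -3346/485 + 41859/12049 = -20014339/5843765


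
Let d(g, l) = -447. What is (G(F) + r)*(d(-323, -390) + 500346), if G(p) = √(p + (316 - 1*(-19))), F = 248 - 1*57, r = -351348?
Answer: -175638513852 + 499899*√526 ≈ -1.7563e+11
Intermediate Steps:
F = 191 (F = 248 - 57 = 191)
G(p) = √(335 + p) (G(p) = √(p + (316 + 19)) = √(p + 335) = √(335 + p))
(G(F) + r)*(d(-323, -390) + 500346) = (√(335 + 191) - 351348)*(-447 + 500346) = (√526 - 351348)*499899 = (-351348 + √526)*499899 = -175638513852 + 499899*√526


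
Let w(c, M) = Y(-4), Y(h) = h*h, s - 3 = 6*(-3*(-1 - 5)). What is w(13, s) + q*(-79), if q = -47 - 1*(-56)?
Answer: -695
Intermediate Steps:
s = 111 (s = 3 + 6*(-3*(-1 - 5)) = 3 + 6*(-3*(-6)) = 3 + 6*18 = 3 + 108 = 111)
Y(h) = h²
w(c, M) = 16 (w(c, M) = (-4)² = 16)
q = 9 (q = -47 + 56 = 9)
w(13, s) + q*(-79) = 16 + 9*(-79) = 16 - 711 = -695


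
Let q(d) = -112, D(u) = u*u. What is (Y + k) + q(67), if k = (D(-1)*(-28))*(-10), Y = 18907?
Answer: 19075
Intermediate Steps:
D(u) = u²
k = 280 (k = ((-1)²*(-28))*(-10) = (1*(-28))*(-10) = -28*(-10) = 280)
(Y + k) + q(67) = (18907 + 280) - 112 = 19187 - 112 = 19075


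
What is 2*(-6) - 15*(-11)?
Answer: 153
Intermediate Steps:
2*(-6) - 15*(-11) = -12 + 165 = 153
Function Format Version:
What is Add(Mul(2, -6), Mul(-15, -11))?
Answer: 153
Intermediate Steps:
Add(Mul(2, -6), Mul(-15, -11)) = Add(-12, 165) = 153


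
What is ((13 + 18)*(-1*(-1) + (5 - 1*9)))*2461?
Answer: -228873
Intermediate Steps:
((13 + 18)*(-1*(-1) + (5 - 1*9)))*2461 = (31*(1 + (5 - 9)))*2461 = (31*(1 - 4))*2461 = (31*(-3))*2461 = -93*2461 = -228873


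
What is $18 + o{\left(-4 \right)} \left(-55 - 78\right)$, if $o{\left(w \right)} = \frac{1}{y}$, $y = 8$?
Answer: $\frac{11}{8} \approx 1.375$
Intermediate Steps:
$o{\left(w \right)} = \frac{1}{8}$
$18 + o{\left(-4 \right)} \left(-55 - 78\right) = 18 + \frac{-55 - 78}{8} = 18 + \frac{1}{8} \left(-133\right) = 18 - \frac{133}{8} = \frac{11}{8}$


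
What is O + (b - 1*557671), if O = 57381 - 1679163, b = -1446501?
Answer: -3625954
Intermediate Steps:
O = -1621782
O + (b - 1*557671) = -1621782 + (-1446501 - 1*557671) = -1621782 + (-1446501 - 557671) = -1621782 - 2004172 = -3625954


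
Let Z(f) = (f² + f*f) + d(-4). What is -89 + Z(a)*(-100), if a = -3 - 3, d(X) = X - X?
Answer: -7289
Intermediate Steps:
d(X) = 0
a = -6
Z(f) = 2*f² (Z(f) = (f² + f*f) + 0 = (f² + f²) + 0 = 2*f² + 0 = 2*f²)
-89 + Z(a)*(-100) = -89 + (2*(-6)²)*(-100) = -89 + (2*36)*(-100) = -89 + 72*(-100) = -89 - 7200 = -7289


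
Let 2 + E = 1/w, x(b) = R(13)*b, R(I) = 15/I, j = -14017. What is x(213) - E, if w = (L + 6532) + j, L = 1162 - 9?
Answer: 20395385/82316 ≈ 247.77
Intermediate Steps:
L = 1153
x(b) = 15*b/13 (x(b) = (15/13)*b = (15*(1/13))*b = 15*b/13)
w = -6332 (w = (1153 + 6532) - 14017 = 7685 - 14017 = -6332)
E = -12665/6332 (E = -2 + 1/(-6332) = -2 - 1/6332 = -12665/6332 ≈ -2.0002)
x(213) - E = (15/13)*213 - 1*(-12665/6332) = 3195/13 + 12665/6332 = 20395385/82316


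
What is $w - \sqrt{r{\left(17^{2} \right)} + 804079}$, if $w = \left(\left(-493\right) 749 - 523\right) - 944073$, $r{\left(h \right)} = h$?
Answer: $-1313853 - 4 \sqrt{50273} \approx -1.3148 \cdot 10^{6}$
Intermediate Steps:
$w = -1313853$ ($w = \left(-369257 - 523\right) - 944073 = -369780 - 944073 = -1313853$)
$w - \sqrt{r{\left(17^{2} \right)} + 804079} = -1313853 - \sqrt{17^{2} + 804079} = -1313853 - \sqrt{289 + 804079} = -1313853 - \sqrt{804368} = -1313853 - 4 \sqrt{50273}$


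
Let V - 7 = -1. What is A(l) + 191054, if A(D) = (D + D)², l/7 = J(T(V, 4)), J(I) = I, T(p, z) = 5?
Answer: 195954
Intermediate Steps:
V = 6 (V = 7 - 1 = 6)
l = 35 (l = 7*5 = 35)
A(D) = 4*D² (A(D) = (2*D)² = 4*D²)
A(l) + 191054 = 4*35² + 191054 = 4*1225 + 191054 = 4900 + 191054 = 195954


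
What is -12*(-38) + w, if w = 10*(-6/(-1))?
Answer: 516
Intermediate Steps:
w = 60 (w = 10*(-6*(-1)) = 10*6 = 60)
-12*(-38) + w = -12*(-38) + 60 = 456 + 60 = 516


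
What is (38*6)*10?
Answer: 2280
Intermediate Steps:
(38*6)*10 = 228*10 = 2280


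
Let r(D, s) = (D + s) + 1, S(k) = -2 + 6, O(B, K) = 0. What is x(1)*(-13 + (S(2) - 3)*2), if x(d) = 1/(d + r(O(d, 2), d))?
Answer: -11/3 ≈ -3.6667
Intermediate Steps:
S(k) = 4
r(D, s) = 1 + D + s
x(d) = 1/(1 + 2*d) (x(d) = 1/(d + (1 + 0 + d)) = 1/(d + (1 + d)) = 1/(1 + 2*d))
x(1)*(-13 + (S(2) - 3)*2) = (-13 + (4 - 3)*2)/(1 + 2*1) = (-13 + 1*2)/(1 + 2) = (-13 + 2)/3 = (1/3)*(-11) = -11/3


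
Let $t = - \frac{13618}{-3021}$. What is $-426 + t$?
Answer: $- \frac{1273328}{3021} \approx -421.49$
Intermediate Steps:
$t = \frac{13618}{3021}$ ($t = \left(-13618\right) \left(- \frac{1}{3021}\right) = \frac{13618}{3021} \approx 4.5078$)
$-426 + t = -426 + \frac{13618}{3021} = - \frac{1273328}{3021}$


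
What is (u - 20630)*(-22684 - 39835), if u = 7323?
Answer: 831940333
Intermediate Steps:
(u - 20630)*(-22684 - 39835) = (7323 - 20630)*(-22684 - 39835) = -13307*(-62519) = 831940333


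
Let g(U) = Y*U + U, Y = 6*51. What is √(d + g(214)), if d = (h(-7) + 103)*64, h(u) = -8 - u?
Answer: 7*√1474 ≈ 268.75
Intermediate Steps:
d = 6528 (d = ((-8 - 1*(-7)) + 103)*64 = ((-8 + 7) + 103)*64 = (-1 + 103)*64 = 102*64 = 6528)
Y = 306
g(U) = 307*U (g(U) = 306*U + U = 307*U)
√(d + g(214)) = √(6528 + 307*214) = √(6528 + 65698) = √72226 = 7*√1474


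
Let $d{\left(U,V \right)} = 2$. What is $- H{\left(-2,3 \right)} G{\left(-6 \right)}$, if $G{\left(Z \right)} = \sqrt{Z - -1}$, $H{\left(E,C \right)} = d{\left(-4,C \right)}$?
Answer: $- 2 i \sqrt{5} \approx - 4.4721 i$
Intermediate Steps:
$H{\left(E,C \right)} = 2$
$G{\left(Z \right)} = \sqrt{1 + Z}$ ($G{\left(Z \right)} = \sqrt{Z + \left(-4 + 5\right)} = \sqrt{Z + 1} = \sqrt{1 + Z}$)
$- H{\left(-2,3 \right)} G{\left(-6 \right)} = \left(-1\right) 2 \sqrt{1 - 6} = - 2 \sqrt{-5} = - 2 i \sqrt{5}$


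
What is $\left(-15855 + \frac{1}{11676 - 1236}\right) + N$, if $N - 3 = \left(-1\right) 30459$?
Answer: $- \frac{483486839}{10440} \approx -46311.0$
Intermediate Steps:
$N = -30456$ ($N = 3 - 30459 = -30456$)
$\left(-15855 + \frac{1}{11676 - 1236}\right) + N = \left(-15855 + \frac{1}{11676 - 1236}\right) - 30456 = \left(-15855 + \frac{1}{10440}\right) - 30456 = - \frac{165526199}{10440} - 30456 = - \frac{483486839}{10440}$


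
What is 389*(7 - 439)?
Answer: -168048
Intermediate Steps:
389*(7 - 439) = 389*(-432) = -168048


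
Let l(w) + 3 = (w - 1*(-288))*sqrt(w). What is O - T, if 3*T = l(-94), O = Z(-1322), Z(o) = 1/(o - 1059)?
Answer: 2380/2381 - 194*I*sqrt(94)/3 ≈ 0.99958 - 626.97*I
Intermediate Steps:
Z(o) = 1/(-1059 + o)
O = -1/2381 (O = 1/(-1059 - 1322) = 1/(-2381) = -1/2381 ≈ -0.00041999)
l(w) = -3 + sqrt(w)*(288 + w) (l(w) = -3 + (w - 1*(-288))*sqrt(w) = -3 + (w + 288)*sqrt(w) = -3 + (288 + w)*sqrt(w) = -3 + sqrt(w)*(288 + w))
T = -1 + 194*I*sqrt(94)/3 (T = (-3 + (-94)**(3/2) + 288*sqrt(-94))/3 = (-3 - 94*I*sqrt(94) + 288*(I*sqrt(94)))/3 = (-3 - 94*I*sqrt(94) + 288*I*sqrt(94))/3 = (-3 + 194*I*sqrt(94))/3 = -1 + 194*I*sqrt(94)/3 ≈ -1.0 + 626.97*I)
O - T = -1/2381 - (-1 + 194*I*sqrt(94)/3) = -1/2381 + (1 - 194*I*sqrt(94)/3) = 2380/2381 - 194*I*sqrt(94)/3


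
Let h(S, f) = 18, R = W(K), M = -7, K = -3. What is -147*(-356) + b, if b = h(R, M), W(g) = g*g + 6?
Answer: 52350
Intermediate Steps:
W(g) = 6 + g² (W(g) = g² + 6 = 6 + g²)
R = 15 (R = 6 + (-3)² = 6 + 9 = 15)
b = 18
-147*(-356) + b = -147*(-356) + 18 = 52332 + 18 = 52350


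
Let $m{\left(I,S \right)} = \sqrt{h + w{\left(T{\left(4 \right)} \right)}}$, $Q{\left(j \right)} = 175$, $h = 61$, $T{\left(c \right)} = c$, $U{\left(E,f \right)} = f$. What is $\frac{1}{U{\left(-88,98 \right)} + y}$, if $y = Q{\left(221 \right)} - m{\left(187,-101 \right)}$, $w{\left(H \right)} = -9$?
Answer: $\frac{21}{5729} + \frac{2 \sqrt{13}}{74477} \approx 0.0037624$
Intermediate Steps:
$m{\left(I,S \right)} = 2 \sqrt{13}$ ($m{\left(I,S \right)} = \sqrt{61 - 9} = \sqrt{52} = 2 \sqrt{13}$)
$y = 175 - 2 \sqrt{13} \approx 167.79$
$\frac{1}{U{\left(-88,98 \right)} + y} = \frac{1}{98 + \left(175 - 2 \sqrt{13}\right)} = \frac{1}{273 - 2 \sqrt{13}}$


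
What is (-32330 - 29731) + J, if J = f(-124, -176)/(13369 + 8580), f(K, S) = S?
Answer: -1362177065/21949 ≈ -62061.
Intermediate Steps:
J = -176/21949 (J = -176/(13369 + 8580) = -176/21949 ≈ -0.0080186)
(-32330 - 29731) + J = (-32330 - 29731) - 176/21949 = -62061 - 176/21949 = -1362177065/21949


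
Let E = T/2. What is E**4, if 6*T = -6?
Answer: 1/16 ≈ 0.062500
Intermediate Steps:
T = -1 (T = (1/6)*(-6) = -1)
E = -1/2 ≈ -0.50000
E**4 = (-1/2)**4 = 1/16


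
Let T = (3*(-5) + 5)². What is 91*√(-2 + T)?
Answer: 637*√2 ≈ 900.85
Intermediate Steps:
T = 100 (T = (-15 + 5)² = (-10)² = 100)
91*√(-2 + T) = 91*√(-2 + 100) = 91*√98 = 91*(7*√2) = 637*√2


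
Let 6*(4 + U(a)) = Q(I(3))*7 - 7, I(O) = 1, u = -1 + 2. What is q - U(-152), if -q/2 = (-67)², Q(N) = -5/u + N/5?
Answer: -269017/30 ≈ -8967.2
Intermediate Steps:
u = 1
Q(N) = -5 + N/5 (Q(N) = -5/1 + N/5 = -5*1 + N*(⅕) = -5 + N/5)
q = -8978 (q = -2*(-67)² = -2*4489 = -8978)
U(a) = -323/30 (U(a) = -4 + ((-5 + (⅕)*1)*7 - 7)/6 = -4 + ((-5 + ⅕)*7 - 7)/6 = -4 + (-24/5*7 - 7)/6 = -4 + (-168/5 - 7)/6 = -4 + (⅙)*(-203/5) = -4 - 203/30 = -323/30)
q - U(-152) = -8978 - 1*(-323/30) = -8978 + 323/30 = -269017/30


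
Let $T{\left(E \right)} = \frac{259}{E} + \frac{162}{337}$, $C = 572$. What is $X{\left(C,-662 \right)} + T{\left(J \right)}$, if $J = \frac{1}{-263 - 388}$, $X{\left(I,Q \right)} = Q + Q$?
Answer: $- \frac{57267259}{337} \approx -1.6993 \cdot 10^{5}$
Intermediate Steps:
$X{\left(I,Q \right)} = 2 Q$
$J = - \frac{1}{651}$ ($J = \frac{1}{-651} = - \frac{1}{651} \approx -0.0015361$)
$T{\left(E \right)} = \frac{162}{337} + \frac{259}{E}$ ($T{\left(E \right)} = \frac{259}{E} + 162 \cdot \frac{1}{337} = \frac{259}{E} + \frac{162}{337} = \frac{162}{337} + \frac{259}{E}$)
$X{\left(C,-662 \right)} + T{\left(J \right)} = 2 \left(-662\right) + \left(\frac{162}{337} + \frac{259}{- \frac{1}{651}}\right) = -1324 + \left(\frac{162}{337} + 259 \left(-651\right)\right) = -1324 + \left(\frac{162}{337} - 168609\right) = -1324 - \frac{56821071}{337} = - \frac{57267259}{337}$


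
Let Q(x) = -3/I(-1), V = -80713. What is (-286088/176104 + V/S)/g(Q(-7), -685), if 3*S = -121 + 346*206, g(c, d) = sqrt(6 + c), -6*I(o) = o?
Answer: 3937389881*I*sqrt(3)/4699005045 ≈ 1.4513*I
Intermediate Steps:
I(o) = -o/6
Q(x) = -18 (Q(x) = -3/((-1/6*(-1))) = -3/1/6 = -3*6 = -18)
S = 71155/3 (S = (-121 + 346*206)/3 = (-121 + 71276)/3 = (1/3)*71155 = 71155/3 ≈ 23718.)
(-286088/176104 + V/S)/g(Q(-7), -685) = (-286088/176104 - 80713/71155/3)/(sqrt(6 - 18)) = (-286088*1/176104 - 80713*3/71155)/(sqrt(-12)) = (-35761/22013 - 242139/71155)/((2*I*sqrt(3))) = -(-3937389881)*I*sqrt(3)/4699005045 = 3937389881*I*sqrt(3)/4699005045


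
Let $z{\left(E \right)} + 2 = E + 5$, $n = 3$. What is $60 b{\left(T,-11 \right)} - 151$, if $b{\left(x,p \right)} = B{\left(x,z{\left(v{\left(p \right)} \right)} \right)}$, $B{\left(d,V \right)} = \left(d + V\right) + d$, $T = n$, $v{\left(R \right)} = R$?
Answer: $-271$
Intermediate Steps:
$z{\left(E \right)} = 3 + E$ ($z{\left(E \right)} = -2 + \left(E + 5\right) = -2 + \left(5 + E\right) = 3 + E$)
$T = 3$
$B{\left(d,V \right)} = V + 2 d$ ($B{\left(d,V \right)} = \left(V + d\right) + d = V + 2 d$)
$b{\left(x,p \right)} = 3 + p + 2 x$ ($b{\left(x,p \right)} = \left(3 + p\right) + 2 x = 3 + p + 2 x$)
$60 b{\left(T,-11 \right)} - 151 = 60 \left(3 - 11 + 2 \cdot 3\right) - 151 = 60 \left(3 - 11 + 6\right) - 151 = 60 \left(-2\right) - 151 = -120 - 151 = -271$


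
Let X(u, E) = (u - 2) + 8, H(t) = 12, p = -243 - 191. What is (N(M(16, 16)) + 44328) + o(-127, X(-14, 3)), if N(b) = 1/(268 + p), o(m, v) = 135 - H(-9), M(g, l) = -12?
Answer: 7378865/166 ≈ 44451.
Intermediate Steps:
p = -434
X(u, E) = 6 + u (X(u, E) = (-2 + u) + 8 = 6 + u)
o(m, v) = 123 (o(m, v) = 135 - 1*12 = 135 - 12 = 123)
N(b) = -1/166 (N(b) = 1/(268 - 434) = 1/(-166) = -1/166)
(N(M(16, 16)) + 44328) + o(-127, X(-14, 3)) = (-1/166 + 44328) + 123 = 7358447/166 + 123 = 7378865/166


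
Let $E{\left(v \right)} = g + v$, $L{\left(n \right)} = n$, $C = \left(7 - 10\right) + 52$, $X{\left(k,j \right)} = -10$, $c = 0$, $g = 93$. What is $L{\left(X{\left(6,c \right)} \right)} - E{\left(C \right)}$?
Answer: $-152$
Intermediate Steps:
$C = 49$ ($C = -3 + 52 = 49$)
$E{\left(v \right)} = 93 + v$
$L{\left(X{\left(6,c \right)} \right)} - E{\left(C \right)} = -10 - \left(93 + 49\right) = -10 - 142 = -152$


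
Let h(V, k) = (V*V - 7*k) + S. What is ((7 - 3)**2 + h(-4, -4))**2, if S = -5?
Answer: 3025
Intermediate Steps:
h(V, k) = -5 + V**2 - 7*k (h(V, k) = (V*V - 7*k) - 5 = (V**2 - 7*k) - 5 = -5 + V**2 - 7*k)
((7 - 3)**2 + h(-4, -4))**2 = ((7 - 3)**2 + (-5 + (-4)**2 - 7*(-4)))**2 = (4**2 + (-5 + 16 + 28))**2 = (16 + 39)**2 = 55**2 = 3025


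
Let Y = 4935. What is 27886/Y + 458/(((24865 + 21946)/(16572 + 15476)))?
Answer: 73741222586/231012285 ≈ 319.21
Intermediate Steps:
27886/Y + 458/(((24865 + 21946)/(16572 + 15476))) = 27886/4935 + 458/(((24865 + 21946)/(16572 + 15476))) = 27886*(1/4935) + 458/((46811/32048)) = 27886/4935 + 458/((46811*(1/32048))) = 27886/4935 + 458/(46811/32048) = 27886/4935 + 458*(32048/46811) = 27886/4935 + 14677984/46811 = 73741222586/231012285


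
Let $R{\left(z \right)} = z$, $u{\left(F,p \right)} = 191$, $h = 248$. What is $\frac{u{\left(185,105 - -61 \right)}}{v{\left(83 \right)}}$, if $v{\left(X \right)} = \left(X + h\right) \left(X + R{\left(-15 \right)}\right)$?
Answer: $\frac{191}{22508} \approx 0.0084859$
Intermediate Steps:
$v{\left(X \right)} = \left(-15 + X\right) \left(248 + X\right)$ ($v{\left(X \right)} = \left(X + 248\right) \left(X - 15\right) = \left(248 + X\right) \left(-15 + X\right) = \left(-15 + X\right) \left(248 + X\right)$)
$\frac{u{\left(185,105 - -61 \right)}}{v{\left(83 \right)}} = \frac{191}{-3720 + 83^{2} + 233 \cdot 83} = \frac{191}{-3720 + 6889 + 19339} = \frac{191}{22508}$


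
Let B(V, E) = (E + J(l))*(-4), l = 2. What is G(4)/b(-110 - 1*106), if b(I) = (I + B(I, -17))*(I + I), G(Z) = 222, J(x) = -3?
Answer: 37/9792 ≈ 0.0037786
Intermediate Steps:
B(V, E) = 12 - 4*E (B(V, E) = (E - 3)*(-4) = (-3 + E)*(-4) = 12 - 4*E)
b(I) = 2*I*(80 + I) (b(I) = (I + (12 - 4*(-17)))*(I + I) = (I + (12 + 68))*(2*I) = (I + 80)*(2*I) = (80 + I)*(2*I) = 2*I*(80 + I))
G(4)/b(-110 - 1*106) = 222/((2*(-110 - 1*106)*(80 + (-110 - 1*106)))) = 222/((2*(-110 - 106)*(80 + (-110 - 106)))) = 222/((2*(-216)*(80 - 216))) = 222/((2*(-216)*(-136))) = 222/58752 = 222*(1/58752) = 37/9792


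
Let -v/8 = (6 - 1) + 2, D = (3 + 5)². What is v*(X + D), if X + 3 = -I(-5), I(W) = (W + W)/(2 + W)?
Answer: -9688/3 ≈ -3229.3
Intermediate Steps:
D = 64 (D = 8² = 64)
v = -56 (v = -8*((6 - 1) + 2) = -8*(5 + 2) = -8*7 = -56)
I(W) = 2*W/(2 + W) (I(W) = (2*W)/(2 + W) = 2*W/(2 + W))
X = -19/3 (X = -3 - 2*(-5)/(2 - 5) = -3 - 2*(-5)/(-3) = -3 - 2*(-5)*(-1)/3 = -3 - 1*10/3 = -3 - 10/3 = -19/3 ≈ -6.3333)
v*(X + D) = -56*(-19/3 + 64) = -56*173/3 = -9688/3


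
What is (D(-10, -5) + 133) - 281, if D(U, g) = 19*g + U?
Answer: -253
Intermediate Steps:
D(U, g) = U + 19*g
(D(-10, -5) + 133) - 281 = ((-10 + 19*(-5)) + 133) - 281 = ((-10 - 95) + 133) - 281 = (-105 + 133) - 281 = 28 - 281 = -253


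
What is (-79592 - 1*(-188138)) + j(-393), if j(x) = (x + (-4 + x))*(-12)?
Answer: 118026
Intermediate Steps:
j(x) = 48 - 24*x (j(x) = (-4 + 2*x)*(-12) = 48 - 24*x)
(-79592 - 1*(-188138)) + j(-393) = (-79592 - 1*(-188138)) + (48 - 24*(-393)) = (-79592 + 188138) + (48 + 9432) = 108546 + 9480 = 118026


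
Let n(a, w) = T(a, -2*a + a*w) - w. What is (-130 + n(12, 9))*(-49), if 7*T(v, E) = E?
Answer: 6223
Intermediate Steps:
T(v, E) = E/7
n(a, w) = -w - 2*a/7 + a*w/7 (n(a, w) = (-2*a + a*w)/7 - w = (-2*a/7 + a*w/7) - w = -w - 2*a/7 + a*w/7)
(-130 + n(12, 9))*(-49) = (-130 + (-1*9 + (1/7)*12*(-2 + 9)))*(-49) = (-130 + (-9 + (1/7)*12*7))*(-49) = (-130 + (-9 + 12))*(-49) = (-130 + 3)*(-49) = -127*(-49) = 6223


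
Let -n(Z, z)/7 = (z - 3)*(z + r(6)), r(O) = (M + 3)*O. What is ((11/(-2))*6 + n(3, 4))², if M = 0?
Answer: 34969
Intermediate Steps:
r(O) = 3*O (r(O) = (0 + 3)*O = 3*O)
n(Z, z) = -7*(-3 + z)*(18 + z) (n(Z, z) = -7*(z - 3)*(z + 3*6) = -7*(-3 + z)*(z + 18) = -7*(-3 + z)*(18 + z))
((11/(-2))*6 + n(3, 4))² = ((11/(-2))*6 + (378 - 105*4 - 7*4²))² = ((11*(-½))*6 + (378 - 420 - 7*16))² = (-11/2*6 + (378 - 420 - 112))² = (-33 - 154)² = (-187)² = 34969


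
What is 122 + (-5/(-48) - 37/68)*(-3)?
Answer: 33543/272 ≈ 123.32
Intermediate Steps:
122 + (-5/(-48) - 37/68)*(-3) = 122 + (-5*(-1/48) - 37*1/68)*(-3) = 122 + (5/48 - 37/68)*(-3) = 122 - 359/816*(-3) = 122 + 359/272 = 33543/272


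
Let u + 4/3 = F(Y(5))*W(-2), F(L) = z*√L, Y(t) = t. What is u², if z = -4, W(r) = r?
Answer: 2896/9 - 64*√5/3 ≈ 274.08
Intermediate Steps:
F(L) = -4*√L
u = -4/3 + 8*√5 (u = -4/3 - 4*√5*(-2) = -4/3 + 8*√5 ≈ 16.555)
u² = (-4/3 + 8*√5)²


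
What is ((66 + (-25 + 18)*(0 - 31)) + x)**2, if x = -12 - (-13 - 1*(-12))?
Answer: 73984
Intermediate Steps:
x = -11 (x = -12 - (-13 + 12) = -12 - 1*(-1) = -12 + 1 = -11)
((66 + (-25 + 18)*(0 - 31)) + x)**2 = ((66 + (-25 + 18)*(0 - 31)) - 11)**2 = ((66 - 7*(-31)) - 11)**2 = ((66 + 217) - 11)**2 = (283 - 11)**2 = 272**2 = 73984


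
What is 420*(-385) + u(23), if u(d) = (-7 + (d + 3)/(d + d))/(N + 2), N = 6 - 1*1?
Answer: -26033848/161 ≈ -1.6170e+5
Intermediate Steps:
N = 5 (N = 6 - 1 = 5)
u(d) = -1 + (3 + d)/(14*d) (u(d) = (-7 + (d + 3)/(d + d))/(5 + 2) = (-7 + (3 + d)/((2*d)))/7 = (-7 + (3 + d)*(1/(2*d)))*(⅐) = (-7 + (3 + d)/(2*d))*(⅐) = -1 + (3 + d)/(14*d))
420*(-385) + u(23) = 420*(-385) + (1/14)*(3 - 13*23)/23 = -161700 + (1/14)*(1/23)*(3 - 299) = -161700 + (1/14)*(1/23)*(-296) = -161700 - 148/161 = -26033848/161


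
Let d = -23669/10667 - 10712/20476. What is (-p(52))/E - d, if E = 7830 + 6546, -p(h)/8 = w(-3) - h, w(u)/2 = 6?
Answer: 266876748169/98124058281 ≈ 2.7198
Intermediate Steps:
w(u) = 12 (w(u) = 2*6 = 12)
p(h) = -96 + 8*h (p(h) = -8*(12 - h) = -96 + 8*h)
d = -149727837/54604373 (d = -23669*1/10667 - 10712*1/20476 = -23669/10667 - 2678/5119 = -149727837/54604373 ≈ -2.7421)
E = 14376
(-p(52))/E - d = -(-96 + 8*52)/14376 - 1*(-149727837/54604373) = -(-96 + 416)*(1/14376) + 149727837/54604373 = -1*320*(1/14376) + 149727837/54604373 = -320*1/14376 + 149727837/54604373 = -40/1797 + 149727837/54604373 = 266876748169/98124058281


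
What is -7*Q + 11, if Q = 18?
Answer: -115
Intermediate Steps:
-7*Q + 11 = -7*18 + 11 = -126 + 11 = -115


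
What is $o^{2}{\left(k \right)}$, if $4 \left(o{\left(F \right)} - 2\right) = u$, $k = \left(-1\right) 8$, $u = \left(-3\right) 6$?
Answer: $\frac{25}{4} \approx 6.25$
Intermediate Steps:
$u = -18$
$k = -8$
$o{\left(F \right)} = - \frac{5}{2}$ ($o{\left(F \right)} = 2 + \frac{1}{4} \left(-18\right) = 2 - \frac{9}{2} = - \frac{5}{2}$)
$o^{2}{\left(k \right)} = \left(- \frac{5}{2}\right)^{2} = \frac{25}{4}$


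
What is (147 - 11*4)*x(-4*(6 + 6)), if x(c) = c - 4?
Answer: -5356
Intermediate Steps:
x(c) = -4 + c
(147 - 11*4)*x(-4*(6 + 6)) = (147 - 11*4)*(-4 - 4*(6 + 6)) = (147 - 44)*(-4 - 4*12) = 103*(-4 - 48) = 103*(-52) = -5356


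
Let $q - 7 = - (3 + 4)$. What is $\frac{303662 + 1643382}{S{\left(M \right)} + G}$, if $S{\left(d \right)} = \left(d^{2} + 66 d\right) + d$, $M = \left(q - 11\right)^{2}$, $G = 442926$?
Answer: $\frac{88502}{21167} \approx 4.1811$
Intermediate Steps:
$q = 0$ ($q = 7 - \left(3 + 4\right) = 7 - 7 = 0$)
$M = 121$ ($M = \left(0 - 11\right)^{2} = \left(-11\right)^{2} = 121$)
$S{\left(d \right)} = d^{2} + 67 d$
$\frac{303662 + 1643382}{S{\left(M \right)} + G} = \frac{303662 + 1643382}{121 \left(67 + 121\right) + 442926} = \frac{1947044}{121 \cdot 188 + 442926} = \frac{1947044}{22748 + 442926} = \frac{1947044}{465674} = 1947044 \cdot \frac{1}{465674} = \frac{88502}{21167}$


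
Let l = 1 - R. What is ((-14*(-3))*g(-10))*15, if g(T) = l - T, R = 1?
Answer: 6300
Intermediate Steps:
l = 0 (l = 1 - 1*1 = 1 - 1 = 0)
g(T) = -T (g(T) = 0 - T = -T)
((-14*(-3))*g(-10))*15 = ((-14*(-3))*(-1*(-10)))*15 = (42*10)*15 = 420*15 = 6300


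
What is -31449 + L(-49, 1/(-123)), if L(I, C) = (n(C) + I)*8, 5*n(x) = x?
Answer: -19582223/615 ≈ -31841.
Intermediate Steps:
n(x) = x/5
L(I, C) = 8*I + 8*C/5 (L(I, C) = (C/5 + I)*8 = (I + C/5)*8 = 8*I + 8*C/5)
-31449 + L(-49, 1/(-123)) = -31449 + (8*(-49) + (8/5)/(-123)) = -31449 + (-392 + (8/5)*(-1/123)) = -31449 + (-392 - 8/615) = -31449 - 241088/615 = -19582223/615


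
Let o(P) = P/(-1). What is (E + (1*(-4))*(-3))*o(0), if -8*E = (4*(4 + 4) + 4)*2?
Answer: 0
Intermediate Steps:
o(P) = -P (o(P) = P*(-1) = -P)
E = -9 (E = -(4*(4 + 4) + 4)*2/8 = -(4*8 + 4)*2/8 = -(32 + 4)*2/8 = -9*2/2 = -⅛*72 = -9)
(E + (1*(-4))*(-3))*o(0) = (-9 + (1*(-4))*(-3))*(-1*0) = (-9 - 4*(-3))*0 = (-9 + 12)*0 = 3*0 = 0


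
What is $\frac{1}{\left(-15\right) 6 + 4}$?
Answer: $- \frac{1}{86} \approx -0.011628$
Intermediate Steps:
$\frac{1}{\left(-15\right) 6 + 4} = \frac{1}{-90 + 4} = \frac{1}{-86} = - \frac{1}{86}$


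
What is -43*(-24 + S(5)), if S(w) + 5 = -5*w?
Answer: 2322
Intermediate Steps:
S(w) = -5 - 5*w
-43*(-24 + S(5)) = -43*(-24 + (-5 - 5*5)) = -43*(-24 + (-5 - 25)) = -43*(-24 - 30) = -43*(-54) = 2322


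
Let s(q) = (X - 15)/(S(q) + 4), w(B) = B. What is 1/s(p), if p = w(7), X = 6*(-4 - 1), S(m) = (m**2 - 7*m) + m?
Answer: -11/45 ≈ -0.24444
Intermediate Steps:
S(m) = m**2 - 6*m
X = -30 (X = 6*(-5) = -30)
p = 7
s(q) = -45/(4 + q*(-6 + q)) (s(q) = (-30 - 15)/(q*(-6 + q) + 4) = -45/(4 + q*(-6 + q)))
1/s(p) = 1/(-45/(4 + 7*(-6 + 7))) = 1/(-45/(4 + 7*1)) = 1/(-45/(4 + 7)) = 1/(-45/11) = -11/45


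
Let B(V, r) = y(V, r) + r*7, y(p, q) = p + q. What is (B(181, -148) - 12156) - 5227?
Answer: -18386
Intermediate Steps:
B(V, r) = V + 8*r (B(V, r) = (V + r) + r*7 = (V + r) + 7*r = V + 8*r)
(B(181, -148) - 12156) - 5227 = ((181 + 8*(-148)) - 12156) - 5227 = ((181 - 1184) - 12156) - 5227 = (-1003 - 12156) - 5227 = -13159 - 5227 = -18386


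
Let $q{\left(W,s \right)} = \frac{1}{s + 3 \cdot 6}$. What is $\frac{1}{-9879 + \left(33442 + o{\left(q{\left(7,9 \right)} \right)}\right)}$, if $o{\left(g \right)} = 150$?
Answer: $\frac{1}{23713} \approx 4.2171 \cdot 10^{-5}$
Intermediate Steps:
$q{\left(W,s \right)} = \frac{1}{18 + s}$ ($q{\left(W,s \right)} = \frac{1}{s + 18} = \frac{1}{18 + s}$)
$\frac{1}{-9879 + \left(33442 + o{\left(q{\left(7,9 \right)} \right)}\right)} = \frac{1}{-9879 + \left(33442 + 150\right)} = \frac{1}{-9879 + 33592} = \frac{1}{23713}$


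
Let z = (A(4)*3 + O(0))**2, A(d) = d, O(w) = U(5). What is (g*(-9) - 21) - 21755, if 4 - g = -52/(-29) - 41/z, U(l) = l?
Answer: -182681821/8381 ≈ -21797.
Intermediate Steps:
O(w) = 5
z = 289 (z = (4*3 + 5)**2 = (12 + 5)**2 = 17**2 = 289)
g = 19685/8381 (g = 4 - (-52/(-29) - 41/289) = 4 - (-52*(-1/29) - 41*1/289) = 4 - (52/29 - 41/289) = 4 - 1*13839/8381 = 4 - 13839/8381 = 19685/8381 ≈ 2.3488)
(g*(-9) - 21) - 21755 = ((19685/8381)*(-9) - 21) - 21755 = (-177165/8381 - 21) - 21755 = -353166/8381 - 21755 = -182681821/8381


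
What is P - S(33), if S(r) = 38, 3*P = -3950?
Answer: -4064/3 ≈ -1354.7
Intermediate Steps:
P = -3950/3 (P = (⅓)*(-3950) = -3950/3 ≈ -1316.7)
P - S(33) = -3950/3 - 1*38 = -3950/3 - 38 = -4064/3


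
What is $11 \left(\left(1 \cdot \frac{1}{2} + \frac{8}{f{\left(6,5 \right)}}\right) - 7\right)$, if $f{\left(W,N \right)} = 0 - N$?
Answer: $- \frac{891}{10} \approx -89.1$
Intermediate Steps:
$f{\left(W,N \right)} = - N$
$11 \left(\left(1 \cdot \frac{1}{2} + \frac{8}{f{\left(6,5 \right)}}\right) - 7\right) = 11 \left(\left(1 \cdot \frac{1}{2} + \frac{8}{\left(-1\right) 5}\right) - 7\right) = 11 \left(\left(1 \cdot \frac{1}{2} + \frac{8}{-5}\right) - 7\right) = 11 \left(\left(\frac{1}{2} + 8 \left(- \frac{1}{5}\right)\right) - 7\right) = 11 \left(\left(\frac{1}{2} - \frac{8}{5}\right) - 7\right) = 11 \left(- \frac{11}{10} - 7\right) = 11 \left(- \frac{81}{10}\right) = - \frac{891}{10}$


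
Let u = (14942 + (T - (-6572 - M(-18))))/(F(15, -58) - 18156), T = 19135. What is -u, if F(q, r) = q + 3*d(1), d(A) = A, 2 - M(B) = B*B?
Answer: 40327/18138 ≈ 2.2233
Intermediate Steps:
M(B) = 2 - B² (M(B) = 2 - B*B = 2 - B²)
F(q, r) = 3 + q (F(q, r) = q + 3*1 = q + 3 = 3 + q)
u = -40327/18138 (u = (14942 + (19135 - (-6572 - (2 - 1*(-18)²))))/((3 + 15) - 18156) = (14942 + (19135 - (-6572 - (2 - 1*324))))/(18 - 18156) = (14942 + (19135 - (-6572 - (2 - 324))))/(-18138) = (14942 + (19135 - (-6572 - 1*(-322))))*(-1/18138) = (14942 + (19135 - (-6572 + 322)))*(-1/18138) = (14942 + (19135 - 1*(-6250)))*(-1/18138) = (14942 + (19135 + 6250))*(-1/18138) = (14942 + 25385)*(-1/18138) = 40327*(-1/18138) = -40327/18138 ≈ -2.2233)
-u = -1*(-40327/18138) = 40327/18138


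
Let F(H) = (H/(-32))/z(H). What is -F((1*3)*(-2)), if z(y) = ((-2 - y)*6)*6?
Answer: -1/768 ≈ -0.0013021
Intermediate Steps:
z(y) = -72 - 36*y (z(y) = (-12 - 6*y)*6 = -72 - 36*y)
F(H) = -H/(32*(-72 - 36*H)) (F(H) = (H/(-32))/(-72 - 36*H) = (H*(-1/32))/(-72 - 36*H) = (-H/32)/(-72 - 36*H) = -H/(32*(-72 - 36*H)))
-F((1*3)*(-2)) = -(1*3)*(-2)/(1152*(2 + (1*3)*(-2))) = -3*(-2)/(1152*(2 + 3*(-2))) = -(-6)/(1152*(2 - 6)) = -(-6)/(1152*(-4)) = -(-6)*(-1)/(1152*4) = -1*1/768 = -1/768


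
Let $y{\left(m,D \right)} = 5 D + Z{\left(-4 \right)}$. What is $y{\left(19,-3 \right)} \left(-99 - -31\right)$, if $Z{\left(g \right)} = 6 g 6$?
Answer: $10812$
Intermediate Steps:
$Z{\left(g \right)} = 36 g$
$y{\left(m,D \right)} = -144 + 5 D$ ($y{\left(m,D \right)} = 5 D + 36 \left(-4\right) = 5 D - 144 = -144 + 5 D$)
$y{\left(19,-3 \right)} \left(-99 - -31\right) = \left(-144 + 5 \left(-3\right)\right) \left(-99 - -31\right) = \left(-144 - 15\right) \left(-99 + 31\right) = \left(-159\right) \left(-68\right) = 10812$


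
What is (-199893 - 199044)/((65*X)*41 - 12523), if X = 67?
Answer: -132979/55344 ≈ -2.4028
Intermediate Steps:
(-199893 - 199044)/((65*X)*41 - 12523) = (-199893 - 199044)/((65*67)*41 - 12523) = -398937/(4355*41 - 12523) = -398937/(178555 - 12523) = -398937/166032 = -398937*1/166032 = -132979/55344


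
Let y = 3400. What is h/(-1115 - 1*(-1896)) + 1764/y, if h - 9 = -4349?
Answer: -3344579/663850 ≈ -5.0382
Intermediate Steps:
h = -4340 (h = 9 - 4349 = -4340)
h/(-1115 - 1*(-1896)) + 1764/y = -4340/(-1115 - 1*(-1896)) + 1764/3400 = -4340/(-1115 + 1896) + 1764*(1/3400) = -4340/781 + 441/850 = -3344579/663850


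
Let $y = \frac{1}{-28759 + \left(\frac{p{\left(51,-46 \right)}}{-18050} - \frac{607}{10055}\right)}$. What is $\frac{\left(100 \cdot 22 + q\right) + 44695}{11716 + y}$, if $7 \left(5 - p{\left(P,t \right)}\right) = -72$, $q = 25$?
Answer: $\frac{57143755002696940}{14268888142042087} \approx 4.0048$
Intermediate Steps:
$p{\left(P,t \right)} = \frac{107}{7}$ ($p{\left(P,t \right)} = 5 - - \frac{72}{7} = 5 + \frac{72}{7} = \frac{107}{7}$)
$y = - \frac{254089850}{7307385550217}$ ($y = \frac{1}{-28759 + \left(\frac{107}{7 \left(-18050\right)} - \frac{607}{10055}\right)} = \frac{1}{-28759 + \left(\frac{107}{7} \left(- \frac{1}{18050}\right) - \frac{607}{10055}\right)} = \frac{1}{-28759 - \frac{15554067}{254089850}} = \frac{1}{- \frac{7307385550217}{254089850}} = - \frac{254089850}{7307385550217} \approx -3.4772 \cdot 10^{-5}$)
$\frac{\left(100 \cdot 22 + q\right) + 44695}{11716 + y} = \frac{\left(100 \cdot 22 + 25\right) + 44695}{11716 - \frac{254089850}{7307385550217}} = \frac{\left(2200 + 25\right) + 44695}{\frac{85613328852252522}{7307385550217}} = \left(2225 + 44695\right) \frac{7307385550217}{85613328852252522} = 46920 \cdot \frac{7307385550217}{85613328852252522} = \frac{57143755002696940}{14268888142042087}$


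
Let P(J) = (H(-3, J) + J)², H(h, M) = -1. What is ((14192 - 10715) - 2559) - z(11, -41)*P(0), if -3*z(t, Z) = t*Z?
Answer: 2303/3 ≈ 767.67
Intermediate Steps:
P(J) = (-1 + J)²
z(t, Z) = -Z*t/3 (z(t, Z) = -t*Z/3 = -Z*t/3)
((14192 - 10715) - 2559) - z(11, -41)*P(0) = ((14192 - 10715) - 2559) - (-⅓*(-41)*11)*(-1 + 0)² = (3477 - 2559) - 451*(-1)²/3 = 918 - 451/3 = 2303/3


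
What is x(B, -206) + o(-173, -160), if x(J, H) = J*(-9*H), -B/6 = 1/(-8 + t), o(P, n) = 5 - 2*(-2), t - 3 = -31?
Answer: 318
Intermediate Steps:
t = -28 (t = 3 - 31 = -28)
o(P, n) = 9 (o(P, n) = 5 + 4 = 9)
B = ⅙ (B = -6/(-8 - 28) = -6/(-36) = -6*(-1/36) = ⅙ ≈ 0.16667)
x(J, H) = -9*H*J (x(J, H) = J*(-9*H) = -9*H*J)
x(B, -206) + o(-173, -160) = -9*(-206)*⅙ + 9 = 309 + 9 = 318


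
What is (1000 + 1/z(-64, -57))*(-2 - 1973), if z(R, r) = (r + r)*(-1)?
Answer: -225151975/114 ≈ -1.9750e+6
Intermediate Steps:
z(R, r) = -2*r (z(R, r) = (2*r)*(-1) = -2*r)
(1000 + 1/z(-64, -57))*(-2 - 1973) = (1000 + 1/(-2*(-57)))*(-2 - 1973) = (1000 + 1/114)*(-1975) = (114001/114)*(-1975) = -225151975/114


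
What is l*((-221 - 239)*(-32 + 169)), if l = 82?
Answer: -5167640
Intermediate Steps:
l*((-221 - 239)*(-32 + 169)) = 82*((-221 - 239)*(-32 + 169)) = 82*(-460*137) = 82*(-63020) = -5167640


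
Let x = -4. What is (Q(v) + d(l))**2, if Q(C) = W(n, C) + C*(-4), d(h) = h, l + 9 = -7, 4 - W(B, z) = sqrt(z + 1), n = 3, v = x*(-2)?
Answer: 2209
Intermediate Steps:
v = 8 (v = -4*(-2) = 8)
W(B, z) = 4 - sqrt(1 + z) (W(B, z) = 4 - sqrt(z + 1) = 4 - sqrt(1 + z))
l = -16 (l = -9 - 7 = -16)
Q(C) = 4 - sqrt(1 + C) - 4*C (Q(C) = (4 - sqrt(1 + C)) + C*(-4) = (4 - sqrt(1 + C)) - 4*C = 4 - sqrt(1 + C) - 4*C)
(Q(v) + d(l))**2 = ((4 - sqrt(1 + 8) - 4*8) - 16)**2 = ((4 - sqrt(9) - 32) - 16)**2 = ((4 - 1*3 - 32) - 16)**2 = ((4 - 3 - 32) - 16)**2 = (-31 - 16)**2 = (-47)**2 = 2209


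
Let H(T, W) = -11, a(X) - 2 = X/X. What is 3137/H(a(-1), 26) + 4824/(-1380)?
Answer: -365177/1265 ≈ -288.68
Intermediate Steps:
a(X) = 3 (a(X) = 2 + X/X = 2 + 1 = 3)
3137/H(a(-1), 26) + 4824/(-1380) = 3137/(-11) + 4824/(-1380) = 3137*(-1/11) + 4824*(-1/1380) = -3137/11 - 402/115 = -365177/1265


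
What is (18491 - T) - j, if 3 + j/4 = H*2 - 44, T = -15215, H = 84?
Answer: 33222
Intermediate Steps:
j = 484 (j = -12 + 4*(84*2 - 44) = -12 + 4*(168 - 44) = -12 + 4*124 = -12 + 496 = 484)
(18491 - T) - j = (18491 - 1*(-15215)) - 1*484 = (18491 + 15215) - 484 = 33706 - 484 = 33222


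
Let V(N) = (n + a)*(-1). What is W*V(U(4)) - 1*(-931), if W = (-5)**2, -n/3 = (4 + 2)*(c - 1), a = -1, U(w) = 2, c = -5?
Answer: -1744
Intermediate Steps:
n = 108 (n = -3*(4 + 2)*(-5 - 1) = -18*(-6) = -3*(-36) = 108)
V(N) = -107 (V(N) = (108 - 1)*(-1) = 107*(-1) = -107)
W = 25
W*V(U(4)) - 1*(-931) = 25*(-107) - 1*(-931) = -2675 + 931 = -1744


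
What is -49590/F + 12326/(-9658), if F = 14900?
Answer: -33129881/7195210 ≈ -4.6044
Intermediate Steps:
-49590/F + 12326/(-9658) = -49590/14900 + 12326/(-9658) = -49590*1/14900 + 12326*(-1/9658) = -4959/1490 - 6163/4829 = -33129881/7195210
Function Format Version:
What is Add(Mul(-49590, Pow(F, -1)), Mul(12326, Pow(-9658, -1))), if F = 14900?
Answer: Rational(-33129881, 7195210) ≈ -4.6044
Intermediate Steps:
Add(Mul(-49590, Pow(F, -1)), Mul(12326, Pow(-9658, -1))) = Add(Mul(-49590, Pow(14900, -1)), Mul(12326, Pow(-9658, -1))) = Add(Mul(-49590, Rational(1, 14900)), Mul(12326, Rational(-1, 9658))) = Add(Rational(-4959, 1490), Rational(-6163, 4829)) = Rational(-33129881, 7195210)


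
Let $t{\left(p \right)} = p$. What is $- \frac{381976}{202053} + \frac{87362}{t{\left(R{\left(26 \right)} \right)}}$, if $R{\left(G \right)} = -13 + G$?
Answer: $\frac{17646788498}{2626689} \approx 6718.3$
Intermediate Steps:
$- \frac{381976}{202053} + \frac{87362}{t{\left(R{\left(26 \right)} \right)}} = - \frac{381976}{202053} + \frac{87362}{-13 + 26} = \left(-381976\right) \frac{1}{202053} + \frac{87362}{13} = - \frac{381976}{202053} + 87362 \cdot \frac{1}{13} = - \frac{381976}{202053} + \frac{87362}{13} = \frac{17646788498}{2626689}$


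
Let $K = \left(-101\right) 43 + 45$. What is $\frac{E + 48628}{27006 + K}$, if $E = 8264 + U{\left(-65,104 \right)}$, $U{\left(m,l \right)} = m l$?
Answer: $\frac{12533}{5677} \approx 2.2077$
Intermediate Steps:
$U{\left(m,l \right)} = l m$
$K = -4298$ ($K = -4343 + 45 = -4298$)
$E = 1504$ ($E = 8264 + 104 \left(-65\right) = 8264 - 6760 = 1504$)
$\frac{E + 48628}{27006 + K} = \frac{1504 + 48628}{27006 - 4298} = \frac{50132}{22708} = 50132 \cdot \frac{1}{22708} = \frac{12533}{5677}$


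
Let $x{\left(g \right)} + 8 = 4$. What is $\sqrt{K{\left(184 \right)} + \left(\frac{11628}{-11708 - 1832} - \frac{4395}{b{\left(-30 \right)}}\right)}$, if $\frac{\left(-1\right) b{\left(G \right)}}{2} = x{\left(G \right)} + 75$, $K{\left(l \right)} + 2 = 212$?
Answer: $\frac{\sqrt{55471712217270}}{480670} \approx 15.495$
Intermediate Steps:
$x{\left(g \right)} = -4$ ($x{\left(g \right)} = -8 + 4 = -4$)
$K{\left(l \right)} = 210$ ($K{\left(l \right)} = -2 + 212 = 210$)
$b{\left(G \right)} = -142$ ($b{\left(G \right)} = - 2 \left(-4 + 75\right) = \left(-2\right) 71 = -142$)
$\sqrt{K{\left(184 \right)} + \left(\frac{11628}{-11708 - 1832} - \frac{4395}{b{\left(-30 \right)}}\right)} = \sqrt{210 + \left(\frac{11628}{-11708 - 1832} - \frac{4395}{-142}\right)} = \sqrt{210 + \left(\frac{11628}{-13540} - - \frac{4395}{142}\right)} = \sqrt{210 + \left(11628 \left(- \frac{1}{13540}\right) + \frac{4395}{142}\right)} = \sqrt{210 + \left(- \frac{2907}{3385} + \frac{4395}{142}\right)} = \sqrt{210 + \frac{14464281}{480670}} = \sqrt{\frac{115404981}{480670}} = \frac{\sqrt{55471712217270}}{480670}$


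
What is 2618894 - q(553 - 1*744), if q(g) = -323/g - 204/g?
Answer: 500208227/191 ≈ 2.6189e+6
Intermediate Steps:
q(g) = -527/g
2618894 - q(553 - 1*744) = 2618894 - (-527)/(553 - 1*744) = 2618894 - (-527)/(553 - 744) = 2618894 - (-527)/(-191) = 2618894 - (-527)*(-1)/191 = 2618894 - 1*527/191 = 2618894 - 527/191 = 500208227/191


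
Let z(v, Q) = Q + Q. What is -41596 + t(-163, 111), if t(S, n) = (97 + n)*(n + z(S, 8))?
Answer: -15180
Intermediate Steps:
z(v, Q) = 2*Q
t(S, n) = (16 + n)*(97 + n) (t(S, n) = (97 + n)*(n + 2*8) = (97 + n)*(n + 16) = (97 + n)*(16 + n) = (16 + n)*(97 + n))
-41596 + t(-163, 111) = -41596 + (1552 + 111² + 113*111) = -41596 + (1552 + 12321 + 12543) = -41596 + 26416 = -15180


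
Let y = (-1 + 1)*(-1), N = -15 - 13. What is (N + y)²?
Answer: 784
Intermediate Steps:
N = -28
y = 0 (y = 0*(-1) = 0)
(N + y)² = (-28 + 0)² = (-28)² = 784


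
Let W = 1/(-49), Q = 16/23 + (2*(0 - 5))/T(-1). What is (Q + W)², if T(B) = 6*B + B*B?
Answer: 9090225/1270129 ≈ 7.1569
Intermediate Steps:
T(B) = B² + 6*B (T(B) = 6*B + B² = B² + 6*B)
Q = 62/23 (Q = 16/23 + (2*(0 - 5))/((-(6 - 1))) = 16*(1/23) + (2*(-5))/((-1*5)) = 16/23 - 10/(-5) = 16/23 - 10*(-⅕) = 16/23 + 2 = 62/23 ≈ 2.6957)
W = -1/49 ≈ -0.020408
(Q + W)² = (62/23 - 1/49)² = (3015/1127)² = 9090225/1270129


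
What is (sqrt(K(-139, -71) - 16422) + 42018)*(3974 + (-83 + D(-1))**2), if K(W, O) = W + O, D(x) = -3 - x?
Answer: 470559582 + 67194*I*sqrt(462) ≈ 4.7056e+8 + 1.4443e+6*I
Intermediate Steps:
K(W, O) = O + W
(sqrt(K(-139, -71) - 16422) + 42018)*(3974 + (-83 + D(-1))**2) = (sqrt((-71 - 139) - 16422) + 42018)*(3974 + (-83 + (-3 - 1*(-1)))**2) = (sqrt(-210 - 16422) + 42018)*(3974 + (-83 + (-3 + 1))**2) = (sqrt(-16632) + 42018)*(3974 + (-83 - 2)**2) = (6*I*sqrt(462) + 42018)*(3974 + (-85)**2) = (42018 + 6*I*sqrt(462))*(3974 + 7225) = (42018 + 6*I*sqrt(462))*11199 = 470559582 + 67194*I*sqrt(462)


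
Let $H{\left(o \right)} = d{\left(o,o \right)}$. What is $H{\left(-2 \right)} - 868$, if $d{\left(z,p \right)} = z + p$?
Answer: $-872$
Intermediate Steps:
$d{\left(z,p \right)} = p + z$
$H{\left(o \right)} = 2 o$ ($H{\left(o \right)} = o + o = 2 o$)
$H{\left(-2 \right)} - 868 = 2 \left(-2\right) - 868 = -4 - 868 = -872$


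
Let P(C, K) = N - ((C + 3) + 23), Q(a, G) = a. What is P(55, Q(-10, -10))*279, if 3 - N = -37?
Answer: -11439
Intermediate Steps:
N = 40 (N = 3 - 1*(-37) = 3 + 37 = 40)
P(C, K) = 14 - C (P(C, K) = 40 - ((C + 3) + 23) = 40 - ((3 + C) + 23) = 40 - (26 + C) = 40 + (-26 - C) = 14 - C)
P(55, Q(-10, -10))*279 = (14 - 1*55)*279 = (14 - 55)*279 = -41*279 = -11439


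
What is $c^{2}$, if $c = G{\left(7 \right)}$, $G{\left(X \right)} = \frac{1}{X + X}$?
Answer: $\frac{1}{196} \approx 0.005102$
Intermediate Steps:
$G{\left(X \right)} = \frac{1}{2 X}$
$c = \frac{1}{14}$ ($c = \frac{1}{2 \cdot 7} = \frac{1}{2} \cdot \frac{1}{7} = \frac{1}{14} \approx 0.071429$)
$c^{2} = \left(\frac{1}{14}\right)^{2} = \frac{1}{196}$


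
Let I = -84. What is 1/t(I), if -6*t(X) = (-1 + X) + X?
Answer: 6/169 ≈ 0.035503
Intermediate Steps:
t(X) = ⅙ - X/3 (t(X) = -((-1 + X) + X)/6 = -(-1 + 2*X)/6 = ⅙ - X/3)
1/t(I) = 1/(⅙ - ⅓*(-84)) = 1/(⅙ + 28) = 1/(169/6) = 6/169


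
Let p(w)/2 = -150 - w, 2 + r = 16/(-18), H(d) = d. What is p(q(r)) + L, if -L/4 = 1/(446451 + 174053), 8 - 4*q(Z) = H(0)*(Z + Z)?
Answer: -47158305/155126 ≈ -304.00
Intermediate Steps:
r = -26/9 (r = -2 + 16/(-18) = -2 + 16*(-1/18) = -2 - 8/9 = -26/9 ≈ -2.8889)
q(Z) = 2 (q(Z) = 2 - 0*(Z + Z) = 2 - 0*2*Z = 2 - 1/4*0 = 2 + 0 = 2)
p(w) = -300 - 2*w (p(w) = 2*(-150 - w) = -300 - 2*w)
L = -1/155126 (L = -4/(446451 + 174053) = -4/620504 = -4*1/620504 = -1/155126 ≈ -6.4464e-6)
p(q(r)) + L = (-300 - 2*2) - 1/155126 = (-300 - 4) - 1/155126 = -304 - 1/155126 = -47158305/155126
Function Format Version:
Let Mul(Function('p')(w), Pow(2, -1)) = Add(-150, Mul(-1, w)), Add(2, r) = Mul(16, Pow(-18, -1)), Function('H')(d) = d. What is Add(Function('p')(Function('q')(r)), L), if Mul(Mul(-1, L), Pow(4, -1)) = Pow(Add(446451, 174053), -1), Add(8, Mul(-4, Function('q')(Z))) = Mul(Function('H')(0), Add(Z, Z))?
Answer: Rational(-47158305, 155126) ≈ -304.00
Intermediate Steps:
r = Rational(-26, 9) (r = Add(-2, Mul(16, Pow(-18, -1))) = Add(-2, Mul(16, Rational(-1, 18))) = Add(-2, Rational(-8, 9)) = Rational(-26, 9) ≈ -2.8889)
Function('q')(Z) = 2 (Function('q')(Z) = Add(2, Mul(Rational(-1, 4), Mul(0, Add(Z, Z)))) = Add(2, Mul(Rational(-1, 4), Mul(0, Mul(2, Z)))) = Add(2, Mul(Rational(-1, 4), 0)) = Add(2, 0) = 2)
Function('p')(w) = Add(-300, Mul(-2, w)) (Function('p')(w) = Mul(2, Add(-150, Mul(-1, w))) = Add(-300, Mul(-2, w)))
L = Rational(-1, 155126) (L = Mul(-4, Pow(Add(446451, 174053), -1)) = Mul(-4, Pow(620504, -1)) = Mul(-4, Rational(1, 620504)) = Rational(-1, 155126) ≈ -6.4464e-6)
Add(Function('p')(Function('q')(r)), L) = Add(Add(-300, Mul(-2, 2)), Rational(-1, 155126)) = Add(Add(-300, -4), Rational(-1, 155126)) = Add(-304, Rational(-1, 155126)) = Rational(-47158305, 155126)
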